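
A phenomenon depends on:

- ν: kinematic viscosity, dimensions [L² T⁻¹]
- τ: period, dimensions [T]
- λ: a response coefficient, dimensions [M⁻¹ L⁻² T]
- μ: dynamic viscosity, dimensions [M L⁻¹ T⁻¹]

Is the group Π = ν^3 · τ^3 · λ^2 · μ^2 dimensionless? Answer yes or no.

Sum the exponent of each base dimension across the product:
  M: 3·[ν]_M + 3·[τ]_M + 2·[λ]_M + 2·[μ]_M = 3·(0) + 3·(0) + 2·(-1) + 2·(1) = 0
  L: 3·[ν]_L + 3·[τ]_L + 2·[λ]_L + 2·[μ]_L = 3·(2) + 3·(0) + 2·(-2) + 2·(-1) = 0
  T: 3·[ν]_T + 3·[τ]_T + 2·[λ]_T + 2·[μ]_T = 3·(-1) + 3·(1) + 2·(1) + 2·(-1) = 0
All base exponents vanish — dimensionless.

yes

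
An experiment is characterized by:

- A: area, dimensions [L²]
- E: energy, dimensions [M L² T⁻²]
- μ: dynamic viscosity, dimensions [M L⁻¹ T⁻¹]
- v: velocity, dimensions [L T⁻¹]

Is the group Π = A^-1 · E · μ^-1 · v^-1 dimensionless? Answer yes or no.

yes

Sum the exponent of each base dimension across the product:
  M: −[A]_M + [E]_M − [μ]_M − [v]_M = −(0) + (1) − (1) − (0) = 0
  L: −[A]_L + [E]_L − [μ]_L − [v]_L = −(2) + (2) − (-1) − (1) = 0
  T: −[A]_T + [E]_T − [μ]_T − [v]_T = −(0) + (-2) − (-1) − (-1) = 0
  N: −[A]_N + [E]_N − [μ]_N − [v]_N = −(0) + (0) − (0) − (0) = 0
All base exponents vanish — dimensionless.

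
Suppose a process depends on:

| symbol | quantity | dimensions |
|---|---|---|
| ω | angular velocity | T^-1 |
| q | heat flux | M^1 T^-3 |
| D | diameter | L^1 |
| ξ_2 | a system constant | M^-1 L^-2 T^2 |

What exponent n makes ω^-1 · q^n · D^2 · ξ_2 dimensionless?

1

Balance the M exponent: (1)·n from q, plus −(0) + 2·(0) + (-1) = -1 from the rest, must sum to zero.
n − 1 = 0, so n = 1.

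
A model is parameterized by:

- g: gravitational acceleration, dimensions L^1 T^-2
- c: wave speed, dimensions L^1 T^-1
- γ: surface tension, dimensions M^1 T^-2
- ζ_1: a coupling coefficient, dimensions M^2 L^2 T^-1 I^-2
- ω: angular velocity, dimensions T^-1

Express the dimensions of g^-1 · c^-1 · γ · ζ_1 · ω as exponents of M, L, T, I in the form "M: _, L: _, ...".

Collect each base-dimension exponent across the product:
  M: −(0) − (0) + (1) + (2) + (0) = 3
  L: −(1) − (1) + (0) + (2) + (0) = 0
  T: −(-2) − (-1) + (-2) + (-1) + (-1) = -1
  I: −(0) − (0) + (0) + (-2) + (0) = -2
So the dimensions are [M³ T⁻¹ I⁻²].

M: 3, L: 0, T: -1, I: -2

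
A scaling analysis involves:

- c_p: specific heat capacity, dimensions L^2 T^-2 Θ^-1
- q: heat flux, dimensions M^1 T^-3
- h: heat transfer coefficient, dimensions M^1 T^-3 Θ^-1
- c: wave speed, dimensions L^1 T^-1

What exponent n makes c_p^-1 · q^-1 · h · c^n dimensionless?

2

Balance the L exponent: (1)·n from c, plus −(2) − (0) + (0) = -2 from the rest, must sum to zero.
n − 2 = 0, so n = 2.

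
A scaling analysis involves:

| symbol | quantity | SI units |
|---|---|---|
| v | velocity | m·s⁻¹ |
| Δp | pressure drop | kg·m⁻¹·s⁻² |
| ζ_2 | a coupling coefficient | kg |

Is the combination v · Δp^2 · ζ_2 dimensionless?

no

Sum the exponent of each base dimension across the product:
  M: [v]_M + 2·[Δp]_M + [ζ_2]_M = (0) + 2·(1) + (1) = 3
  L: [v]_L + 2·[Δp]_L + [ζ_2]_L = (1) + 2·(-1) + (0) = -1
  T: [v]_T + 2·[Δp]_T + [ζ_2]_T = (-1) + 2·(-2) + (0) = -5
Net dimensions [M³ L⁻¹ T⁻⁵] ≠ [1] — not dimensionless.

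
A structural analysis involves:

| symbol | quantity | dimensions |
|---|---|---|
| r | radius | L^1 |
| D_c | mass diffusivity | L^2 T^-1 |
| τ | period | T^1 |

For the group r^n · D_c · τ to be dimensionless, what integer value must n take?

Balance the L exponent: (1)·n from r, plus (2) + (0) = 2 from the rest, must sum to zero.
n + 2 = 0, so n = -2.

-2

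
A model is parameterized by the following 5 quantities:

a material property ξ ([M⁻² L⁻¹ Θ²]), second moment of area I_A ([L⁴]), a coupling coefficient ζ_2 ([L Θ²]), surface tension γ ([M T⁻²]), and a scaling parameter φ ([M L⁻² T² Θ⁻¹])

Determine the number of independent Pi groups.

1

There are 5 variables and 4 base dimensions (M, L, T, Θ).
The dimension matrix has rank 4.
Independent dimensionless groups: 5 − 4 = 1.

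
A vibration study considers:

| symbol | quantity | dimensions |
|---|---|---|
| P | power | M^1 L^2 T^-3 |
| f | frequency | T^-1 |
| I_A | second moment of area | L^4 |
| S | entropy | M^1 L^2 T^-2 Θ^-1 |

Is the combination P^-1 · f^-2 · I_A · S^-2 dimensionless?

no

Sum the exponent of each base dimension across the product:
  M: −[P]_M − 2·[f]_M + [I_A]_M − 2·[S]_M = −(1) − 2·(0) + (0) − 2·(1) = -3
  L: −[P]_L − 2·[f]_L + [I_A]_L − 2·[S]_L = −(2) − 2·(0) + (4) − 2·(2) = -2
  T: −[P]_T − 2·[f]_T + [I_A]_T − 2·[S]_T = −(-3) − 2·(-1) + (0) − 2·(-2) = 9
  Θ: −[P]_Θ − 2·[f]_Θ + [I_A]_Θ − 2·[S]_Θ = −(0) − 2·(0) + (0) − 2·(-1) = 2
Net dimensions [M⁻³ L⁻² T⁹ Θ²] ≠ [1] — not dimensionless.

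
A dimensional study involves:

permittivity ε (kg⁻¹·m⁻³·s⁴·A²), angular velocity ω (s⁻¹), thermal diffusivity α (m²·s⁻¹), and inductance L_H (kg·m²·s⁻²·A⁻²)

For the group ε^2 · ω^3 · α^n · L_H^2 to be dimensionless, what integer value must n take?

1

Balance the L exponent: (2)·n from α, plus 2·(-3) + 3·(0) + 2·(2) = -2 from the rest, must sum to zero.
2n − 2 = 0, so n = 1.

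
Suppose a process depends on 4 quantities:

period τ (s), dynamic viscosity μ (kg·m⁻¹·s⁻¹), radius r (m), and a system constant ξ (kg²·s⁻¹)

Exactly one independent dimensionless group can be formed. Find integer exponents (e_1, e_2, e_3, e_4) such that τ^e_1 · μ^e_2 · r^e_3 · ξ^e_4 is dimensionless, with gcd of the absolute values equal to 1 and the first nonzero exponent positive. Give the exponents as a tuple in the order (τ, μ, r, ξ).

M: e_1·(0) + e_2·(1) + e_3·(0) + e_4·(2) = 0
L: e_1·(0) + e_2·(-1) + e_3·(1) + e_4·(0) = 0
T: e_1·(1) + e_2·(-1) + e_3·(0) + e_4·(-1) = 0
Solving this homogeneous linear system for the smallest-integer solution (first nonzero entry positive) gives (1, 2, 2, -1).

(1, 2, 2, -1)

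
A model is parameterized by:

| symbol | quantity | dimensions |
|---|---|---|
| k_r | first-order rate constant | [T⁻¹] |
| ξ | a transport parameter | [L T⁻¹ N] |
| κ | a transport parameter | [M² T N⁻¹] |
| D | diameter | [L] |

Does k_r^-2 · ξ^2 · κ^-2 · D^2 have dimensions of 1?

no

Sum the exponent of each base dimension across the product:
  M: −2·[k_r]_M + 2·[ξ]_M − 2·[κ]_M + 2·[D]_M = −2·(0) + 2·(0) − 2·(2) + 2·(0) = -4
  L: −2·[k_r]_L + 2·[ξ]_L − 2·[κ]_L + 2·[D]_L = −2·(0) + 2·(1) − 2·(0) + 2·(1) = 4
  T: −2·[k_r]_T + 2·[ξ]_T − 2·[κ]_T + 2·[D]_T = −2·(-1) + 2·(-1) − 2·(1) + 2·(0) = -2
  N: −2·[k_r]_N + 2·[ξ]_N − 2·[κ]_N + 2·[D]_N = −2·(0) + 2·(1) − 2·(-1) + 2·(0) = 4
Net dimensions [M⁻⁴ L⁴ T⁻² N⁴] ≠ [1] — not dimensionless.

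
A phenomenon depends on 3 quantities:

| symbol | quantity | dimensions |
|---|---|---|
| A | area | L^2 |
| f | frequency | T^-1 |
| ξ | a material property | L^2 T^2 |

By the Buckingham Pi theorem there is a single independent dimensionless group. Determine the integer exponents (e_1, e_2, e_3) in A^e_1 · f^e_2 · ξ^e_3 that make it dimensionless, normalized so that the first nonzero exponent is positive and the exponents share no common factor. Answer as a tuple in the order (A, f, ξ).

L: e_1·(2) + e_2·(0) + e_3·(2) = 0
T: e_1·(0) + e_2·(-1) + e_3·(2) = 0
Solving this homogeneous linear system for the smallest-integer solution (first nonzero entry positive) gives (1, -2, -1).

(1, -2, -1)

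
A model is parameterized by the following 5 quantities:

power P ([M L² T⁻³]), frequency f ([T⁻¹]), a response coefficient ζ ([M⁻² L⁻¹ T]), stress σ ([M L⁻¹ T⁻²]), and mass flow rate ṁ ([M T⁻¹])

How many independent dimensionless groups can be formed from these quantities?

2

There are 5 variables and 3 base dimensions (M, L, T).
The dimension matrix has rank 3.
Independent dimensionless groups: 5 − 3 = 2.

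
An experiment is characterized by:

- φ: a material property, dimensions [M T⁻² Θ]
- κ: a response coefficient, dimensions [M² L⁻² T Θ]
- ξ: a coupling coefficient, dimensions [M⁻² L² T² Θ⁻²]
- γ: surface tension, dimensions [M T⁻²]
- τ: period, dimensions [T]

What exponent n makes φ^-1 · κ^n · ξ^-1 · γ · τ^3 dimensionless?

-1

Balance the M exponent: (2)·n from κ, plus −(1) − (-2) + (1) + 3·(0) = 2 from the rest, must sum to zero.
2n + 2 = 0, so n = -1.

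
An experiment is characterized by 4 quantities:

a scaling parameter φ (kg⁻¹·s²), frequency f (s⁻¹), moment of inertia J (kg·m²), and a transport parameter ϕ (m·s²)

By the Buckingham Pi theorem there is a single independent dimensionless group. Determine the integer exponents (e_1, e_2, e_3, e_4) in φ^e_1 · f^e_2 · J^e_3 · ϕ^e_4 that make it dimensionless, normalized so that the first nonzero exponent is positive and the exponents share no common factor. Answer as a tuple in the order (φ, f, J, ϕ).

M: e_1·(-1) + e_2·(0) + e_3·(1) + e_4·(0) = 0
L: e_1·(0) + e_2·(0) + e_3·(2) + e_4·(1) = 0
T: e_1·(2) + e_2·(-1) + e_3·(0) + e_4·(2) = 0
Solving this homogeneous linear system for the smallest-integer solution (first nonzero entry positive) gives (1, -2, 1, -2).

(1, -2, 1, -2)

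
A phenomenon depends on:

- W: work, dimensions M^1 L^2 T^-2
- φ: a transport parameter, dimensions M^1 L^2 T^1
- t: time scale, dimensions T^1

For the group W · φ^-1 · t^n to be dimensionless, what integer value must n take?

3

Balance the T exponent: (1)·n from t, plus (-2) − (1) = -3 from the rest, must sum to zero.
n − 3 = 0, so n = 3.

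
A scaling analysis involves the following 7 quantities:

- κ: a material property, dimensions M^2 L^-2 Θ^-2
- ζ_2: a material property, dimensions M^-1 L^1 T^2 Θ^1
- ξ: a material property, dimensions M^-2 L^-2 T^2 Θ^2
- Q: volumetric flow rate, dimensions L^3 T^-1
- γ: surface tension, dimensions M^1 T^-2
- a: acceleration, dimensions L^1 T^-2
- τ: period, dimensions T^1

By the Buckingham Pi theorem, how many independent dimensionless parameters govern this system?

3

There are 7 variables and 4 base dimensions (M, L, T, Θ).
The dimension matrix has rank 4.
Independent dimensionless groups: 7 − 4 = 3.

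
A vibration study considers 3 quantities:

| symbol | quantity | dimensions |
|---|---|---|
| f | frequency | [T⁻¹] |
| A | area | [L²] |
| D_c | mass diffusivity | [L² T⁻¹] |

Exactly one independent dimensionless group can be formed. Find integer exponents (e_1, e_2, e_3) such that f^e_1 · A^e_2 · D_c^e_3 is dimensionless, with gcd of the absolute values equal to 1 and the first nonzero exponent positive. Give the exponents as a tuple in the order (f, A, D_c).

(1, 1, -1)

L: e_1·(0) + e_2·(2) + e_3·(2) = 0
T: e_1·(-1) + e_2·(0) + e_3·(-1) = 0
Solving this homogeneous linear system for the smallest-integer solution (first nonzero entry positive) gives (1, 1, -1).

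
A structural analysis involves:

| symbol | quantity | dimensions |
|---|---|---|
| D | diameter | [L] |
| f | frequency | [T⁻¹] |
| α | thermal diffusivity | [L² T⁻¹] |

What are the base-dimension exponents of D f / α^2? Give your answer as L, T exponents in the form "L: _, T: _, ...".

L: -3, T: 1

Collect each base-dimension exponent across the product:
  L: (1) + (0) − 2·(2) = -3
  T: (0) + (-1) − 2·(-1) = 1
So the dimensions are [L⁻³ T].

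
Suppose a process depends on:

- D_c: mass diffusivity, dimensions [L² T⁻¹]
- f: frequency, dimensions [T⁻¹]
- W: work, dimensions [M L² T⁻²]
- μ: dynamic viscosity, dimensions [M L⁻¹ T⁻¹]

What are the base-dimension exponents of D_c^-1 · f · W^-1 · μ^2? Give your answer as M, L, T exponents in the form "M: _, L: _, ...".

Collect each base-dimension exponent across the product:
  M: −(0) + (0) − (1) + 2·(1) = 1
  L: −(2) + (0) − (2) + 2·(-1) = -6
  T: −(-1) + (-1) − (-2) + 2·(-1) = 0
So the dimensions are [M L⁻⁶].

M: 1, L: -6, T: 0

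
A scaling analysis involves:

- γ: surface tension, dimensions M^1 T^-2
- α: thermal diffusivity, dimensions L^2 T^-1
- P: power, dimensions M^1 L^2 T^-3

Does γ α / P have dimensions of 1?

Sum the exponent of each base dimension across the product:
  M: [γ]_M + [α]_M − [P]_M = (1) + (0) − (1) = 0
  L: [γ]_L + [α]_L − [P]_L = (0) + (2) − (2) = 0
  T: [γ]_T + [α]_T − [P]_T = (-2) + (-1) − (-3) = 0
All base exponents vanish — dimensionless.

yes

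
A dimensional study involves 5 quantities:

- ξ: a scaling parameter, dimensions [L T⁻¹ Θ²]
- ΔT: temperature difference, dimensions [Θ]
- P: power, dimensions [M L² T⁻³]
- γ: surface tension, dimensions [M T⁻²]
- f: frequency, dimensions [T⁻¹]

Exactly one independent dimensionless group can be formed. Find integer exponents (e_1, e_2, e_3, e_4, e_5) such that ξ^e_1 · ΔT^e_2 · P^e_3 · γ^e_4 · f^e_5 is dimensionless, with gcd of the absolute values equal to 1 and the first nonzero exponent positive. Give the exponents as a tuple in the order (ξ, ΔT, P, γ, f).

M: e_1·(0) + e_2·(0) + e_3·(1) + e_4·(1) + e_5·(0) = 0
L: e_1·(1) + e_2·(0) + e_3·(2) + e_4·(0) + e_5·(0) = 0
T: e_1·(-1) + e_2·(0) + e_3·(-3) + e_4·(-2) + e_5·(-1) = 0
Θ: e_1·(2) + e_2·(1) + e_3·(0) + e_4·(0) + e_5·(0) = 0
Solving this homogeneous linear system for the smallest-integer solution (first nonzero entry positive) gives (2, -4, -1, 1, -1).

(2, -4, -1, 1, -1)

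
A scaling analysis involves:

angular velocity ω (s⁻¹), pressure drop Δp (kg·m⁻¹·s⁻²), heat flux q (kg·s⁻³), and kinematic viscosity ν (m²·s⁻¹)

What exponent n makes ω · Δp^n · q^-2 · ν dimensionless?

2

Balance the M exponent: (1)·n from Δp, plus (0) − 2·(1) + (0) = -2 from the rest, must sum to zero.
n − 2 = 0, so n = 2.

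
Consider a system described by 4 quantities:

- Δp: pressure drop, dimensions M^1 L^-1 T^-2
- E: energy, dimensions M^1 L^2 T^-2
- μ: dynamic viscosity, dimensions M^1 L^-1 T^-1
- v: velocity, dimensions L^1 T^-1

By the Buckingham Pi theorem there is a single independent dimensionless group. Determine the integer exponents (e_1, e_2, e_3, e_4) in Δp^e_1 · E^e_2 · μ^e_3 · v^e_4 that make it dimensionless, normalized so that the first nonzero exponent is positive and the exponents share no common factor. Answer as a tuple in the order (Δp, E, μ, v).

M: e_1·(1) + e_2·(1) + e_3·(1) + e_4·(0) = 0
L: e_1·(-1) + e_2·(2) + e_3·(-1) + e_4·(1) = 0
T: e_1·(-2) + e_2·(-2) + e_3·(-1) + e_4·(-1) = 0
Solving this homogeneous linear system for the smallest-integer solution (first nonzero entry positive) gives (2, 1, -3, -3).

(2, 1, -3, -3)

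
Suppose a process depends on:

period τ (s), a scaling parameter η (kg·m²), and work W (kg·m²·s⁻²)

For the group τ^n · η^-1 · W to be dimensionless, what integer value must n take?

Balance the T exponent: (1)·n from τ, plus −(0) + (-2) = -2 from the rest, must sum to zero.
n − 2 = 0, so n = 2.

2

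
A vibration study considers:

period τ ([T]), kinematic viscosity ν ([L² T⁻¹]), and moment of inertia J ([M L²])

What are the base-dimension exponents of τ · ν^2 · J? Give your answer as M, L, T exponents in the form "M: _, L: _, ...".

M: 1, L: 6, T: -1

Collect each base-dimension exponent across the product:
  M: (0) + 2·(0) + (1) = 1
  L: (0) + 2·(2) + (2) = 6
  T: (1) + 2·(-1) + (0) = -1
So the dimensions are [M L⁶ T⁻¹].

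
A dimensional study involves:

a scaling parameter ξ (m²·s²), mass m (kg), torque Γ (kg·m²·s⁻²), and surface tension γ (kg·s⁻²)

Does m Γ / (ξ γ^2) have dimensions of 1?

Sum the exponent of each base dimension across the product:
  M: −[ξ]_M + [m]_M + [Γ]_M − 2·[γ]_M = −(0) + (1) + (1) − 2·(1) = 0
  L: −[ξ]_L + [m]_L + [Γ]_L − 2·[γ]_L = −(2) + (0) + (2) − 2·(0) = 0
  T: −[ξ]_T + [m]_T + [Γ]_T − 2·[γ]_T = −(2) + (0) + (-2) − 2·(-2) = 0
  Θ: −[ξ]_Θ + [m]_Θ + [Γ]_Θ − 2·[γ]_Θ = −(0) + (0) + (0) − 2·(0) = 0
All base exponents vanish — dimensionless.

yes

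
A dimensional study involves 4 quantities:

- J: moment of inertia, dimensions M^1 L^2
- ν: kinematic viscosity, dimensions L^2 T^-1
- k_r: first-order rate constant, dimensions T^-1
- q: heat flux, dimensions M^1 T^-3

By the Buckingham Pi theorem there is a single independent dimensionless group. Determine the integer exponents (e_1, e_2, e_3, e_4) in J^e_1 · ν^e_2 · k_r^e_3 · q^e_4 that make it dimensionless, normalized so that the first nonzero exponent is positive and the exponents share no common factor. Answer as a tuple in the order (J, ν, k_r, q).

M: e_1·(1) + e_2·(0) + e_3·(0) + e_4·(1) = 0
L: e_1·(2) + e_2·(2) + e_3·(0) + e_4·(0) = 0
T: e_1·(0) + e_2·(-1) + e_3·(-1) + e_4·(-3) = 0
Solving this homogeneous linear system for the smallest-integer solution (first nonzero entry positive) gives (1, -1, 4, -1).

(1, -1, 4, -1)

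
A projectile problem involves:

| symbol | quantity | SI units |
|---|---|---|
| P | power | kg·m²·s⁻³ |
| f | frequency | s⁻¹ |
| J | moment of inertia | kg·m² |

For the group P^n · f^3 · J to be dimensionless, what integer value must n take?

Balance the M exponent: (1)·n from P, plus 3·(0) + (1) = 1 from the rest, must sum to zero.
n + 1 = 0, so n = -1.

-1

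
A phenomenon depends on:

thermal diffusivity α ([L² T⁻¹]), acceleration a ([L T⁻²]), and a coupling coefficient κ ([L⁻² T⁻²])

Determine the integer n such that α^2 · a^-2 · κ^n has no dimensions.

1

Balance the L exponent: (-2)·n from κ, plus 2·(2) − 2·(1) = 2 from the rest, must sum to zero.
-2n + 2 = 0, so n = 1.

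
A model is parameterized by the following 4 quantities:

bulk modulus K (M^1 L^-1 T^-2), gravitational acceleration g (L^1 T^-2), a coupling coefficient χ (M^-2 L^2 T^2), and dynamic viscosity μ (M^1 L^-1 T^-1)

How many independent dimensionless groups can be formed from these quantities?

There are 4 variables and 3 base dimensions (M, L, T).
The dimension matrix has rank 3.
Independent dimensionless groups: 4 − 3 = 1.

1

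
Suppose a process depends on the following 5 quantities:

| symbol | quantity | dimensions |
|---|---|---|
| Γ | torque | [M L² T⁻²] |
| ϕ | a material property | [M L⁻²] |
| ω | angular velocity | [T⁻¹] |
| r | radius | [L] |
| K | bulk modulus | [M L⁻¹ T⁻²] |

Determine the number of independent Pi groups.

There are 5 variables and 3 base dimensions (M, L, T).
The dimension matrix has rank 3.
Independent dimensionless groups: 5 − 3 = 2.

2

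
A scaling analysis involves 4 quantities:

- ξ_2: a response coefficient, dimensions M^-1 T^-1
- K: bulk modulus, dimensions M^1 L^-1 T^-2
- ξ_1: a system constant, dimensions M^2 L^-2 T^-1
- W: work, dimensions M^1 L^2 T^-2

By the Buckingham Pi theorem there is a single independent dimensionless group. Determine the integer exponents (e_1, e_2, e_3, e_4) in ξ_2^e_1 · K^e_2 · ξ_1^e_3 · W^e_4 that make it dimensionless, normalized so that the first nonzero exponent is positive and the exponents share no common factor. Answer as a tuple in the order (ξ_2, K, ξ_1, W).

(3, -4, 3, 1)

M: e_1·(-1) + e_2·(1) + e_3·(2) + e_4·(1) = 0
L: e_1·(0) + e_2·(-1) + e_3·(-2) + e_4·(2) = 0
T: e_1·(-1) + e_2·(-2) + e_3·(-1) + e_4·(-2) = 0
Solving this homogeneous linear system for the smallest-integer solution (first nonzero entry positive) gives (3, -4, 3, 1).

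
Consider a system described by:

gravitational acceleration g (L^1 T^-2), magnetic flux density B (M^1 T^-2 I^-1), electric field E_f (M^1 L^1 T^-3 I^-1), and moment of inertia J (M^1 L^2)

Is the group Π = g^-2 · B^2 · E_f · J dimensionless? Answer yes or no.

Sum the exponent of each base dimension across the product:
  M: −2·[g]_M + 2·[B]_M + [E_f]_M + [J]_M = −2·(0) + 2·(1) + (1) + (1) = 4
  L: −2·[g]_L + 2·[B]_L + [E_f]_L + [J]_L = −2·(1) + 2·(0) + (1) + (2) = 1
  T: −2·[g]_T + 2·[B]_T + [E_f]_T + [J]_T = −2·(-2) + 2·(-2) + (-3) + (0) = -3
  I: −2·[g]_I + 2·[B]_I + [E_f]_I + [J]_I = −2·(0) + 2·(-1) + (-1) + (0) = -3
Net dimensions [M⁴ L T⁻³ I⁻³] ≠ [1] — not dimensionless.

no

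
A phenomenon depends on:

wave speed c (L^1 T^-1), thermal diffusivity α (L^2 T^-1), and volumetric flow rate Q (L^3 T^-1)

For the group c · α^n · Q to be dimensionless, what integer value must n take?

-2

Balance the L exponent: (2)·n from α, plus (1) + (3) = 4 from the rest, must sum to zero.
2n + 4 = 0, so n = -2.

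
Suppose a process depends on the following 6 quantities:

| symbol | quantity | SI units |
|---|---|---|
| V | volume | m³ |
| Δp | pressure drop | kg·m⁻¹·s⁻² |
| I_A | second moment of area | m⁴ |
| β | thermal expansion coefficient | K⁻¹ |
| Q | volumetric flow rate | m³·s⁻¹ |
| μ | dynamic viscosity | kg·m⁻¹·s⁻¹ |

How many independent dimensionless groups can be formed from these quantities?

2

There are 6 variables and 4 base dimensions (M, L, T, Θ).
The dimension matrix has rank 4.
Independent dimensionless groups: 6 − 4 = 2.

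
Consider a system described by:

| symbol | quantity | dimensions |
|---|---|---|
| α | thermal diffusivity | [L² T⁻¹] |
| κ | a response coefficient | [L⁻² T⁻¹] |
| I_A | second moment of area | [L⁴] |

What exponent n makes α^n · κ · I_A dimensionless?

Balance the L exponent: (2)·n from α, plus (-2) + (4) = 2 from the rest, must sum to zero.
2n + 2 = 0, so n = -1.

-1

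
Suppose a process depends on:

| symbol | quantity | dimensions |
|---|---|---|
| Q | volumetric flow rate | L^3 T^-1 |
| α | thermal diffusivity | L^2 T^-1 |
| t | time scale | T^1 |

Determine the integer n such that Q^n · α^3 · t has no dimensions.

-2

Balance the L exponent: (3)·n from Q, plus 3·(2) + (0) = 6 from the rest, must sum to zero.
3n + 6 = 0, so n = -2.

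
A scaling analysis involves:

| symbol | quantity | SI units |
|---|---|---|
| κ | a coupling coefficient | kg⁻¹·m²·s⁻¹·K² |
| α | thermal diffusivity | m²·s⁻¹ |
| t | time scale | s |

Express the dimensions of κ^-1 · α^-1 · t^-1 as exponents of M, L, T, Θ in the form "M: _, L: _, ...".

Collect each base-dimension exponent across the product:
  M: −(-1) − (0) − (0) = 1
  L: −(2) − (2) − (0) = -4
  T: −(-1) − (-1) − (1) = 1
  Θ: −(2) − (0) − (0) = -2
So the dimensions are [M L⁻⁴ T Θ⁻²].

M: 1, L: -4, T: 1, Θ: -2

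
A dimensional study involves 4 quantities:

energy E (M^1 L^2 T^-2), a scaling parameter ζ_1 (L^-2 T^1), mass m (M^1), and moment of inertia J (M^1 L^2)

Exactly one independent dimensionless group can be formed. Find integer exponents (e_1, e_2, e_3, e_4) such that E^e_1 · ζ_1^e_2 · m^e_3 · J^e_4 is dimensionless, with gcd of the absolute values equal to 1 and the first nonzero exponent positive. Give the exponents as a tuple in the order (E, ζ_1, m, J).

M: e_1·(1) + e_2·(0) + e_3·(1) + e_4·(1) = 0
L: e_1·(2) + e_2·(-2) + e_3·(0) + e_4·(2) = 0
T: e_1·(-2) + e_2·(1) + e_3·(0) + e_4·(0) = 0
Solving this homogeneous linear system for the smallest-integer solution (first nonzero entry positive) gives (1, 2, -2, 1).

(1, 2, -2, 1)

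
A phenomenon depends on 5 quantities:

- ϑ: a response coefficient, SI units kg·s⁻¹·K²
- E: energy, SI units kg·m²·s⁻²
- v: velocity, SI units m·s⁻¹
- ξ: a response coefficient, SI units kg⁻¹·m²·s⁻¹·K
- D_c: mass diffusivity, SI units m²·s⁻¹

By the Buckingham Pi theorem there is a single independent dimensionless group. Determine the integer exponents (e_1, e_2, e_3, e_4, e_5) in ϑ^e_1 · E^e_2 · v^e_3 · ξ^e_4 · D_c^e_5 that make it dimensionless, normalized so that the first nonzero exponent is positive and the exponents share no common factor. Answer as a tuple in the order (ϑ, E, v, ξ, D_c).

(1, -3, 4, -2, 3)

M: e_1·(1) + e_2·(1) + e_3·(0) + e_4·(-1) + e_5·(0) = 0
L: e_1·(0) + e_2·(2) + e_3·(1) + e_4·(2) + e_5·(2) = 0
T: e_1·(-1) + e_2·(-2) + e_3·(-1) + e_4·(-1) + e_5·(-1) = 0
Θ: e_1·(2) + e_2·(0) + e_3·(0) + e_4·(1) + e_5·(0) = 0
Solving this homogeneous linear system for the smallest-integer solution (first nonzero entry positive) gives (1, -3, 4, -2, 3).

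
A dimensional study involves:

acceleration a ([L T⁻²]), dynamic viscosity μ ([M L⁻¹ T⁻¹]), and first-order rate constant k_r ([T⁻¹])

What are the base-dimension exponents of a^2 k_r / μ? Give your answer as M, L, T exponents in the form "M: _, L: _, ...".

M: -1, L: 3, T: -4

Collect each base-dimension exponent across the product:
  M: 2·(0) − (1) + (0) = -1
  L: 2·(1) − (-1) + (0) = 3
  T: 2·(-2) − (-1) + (-1) = -4
So the dimensions are [M⁻¹ L³ T⁻⁴].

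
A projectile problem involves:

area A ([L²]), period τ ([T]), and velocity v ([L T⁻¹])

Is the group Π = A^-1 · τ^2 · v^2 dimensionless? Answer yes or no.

Sum the exponent of each base dimension across the product:
  L: −[A]_L + 2·[τ]_L + 2·[v]_L = −(2) + 2·(0) + 2·(1) = 0
  T: −[A]_T + 2·[τ]_T + 2·[v]_T = −(0) + 2·(1) + 2·(-1) = 0
All base exponents vanish — dimensionless.

yes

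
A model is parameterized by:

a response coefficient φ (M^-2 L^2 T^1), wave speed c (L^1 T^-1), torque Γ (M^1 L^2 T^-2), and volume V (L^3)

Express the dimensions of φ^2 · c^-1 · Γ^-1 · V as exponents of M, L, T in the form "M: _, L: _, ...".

M: -5, L: 4, T: 5

Collect each base-dimension exponent across the product:
  M: 2·(-2) − (0) − (1) + (0) = -5
  L: 2·(2) − (1) − (2) + (3) = 4
  T: 2·(1) − (-1) − (-2) + (0) = 5
So the dimensions are [M⁻⁵ L⁴ T⁵].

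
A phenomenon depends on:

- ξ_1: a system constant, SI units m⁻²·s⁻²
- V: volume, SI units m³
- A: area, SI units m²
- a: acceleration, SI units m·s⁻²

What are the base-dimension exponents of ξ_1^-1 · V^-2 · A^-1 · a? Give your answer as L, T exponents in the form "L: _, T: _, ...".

L: -5, T: 0

Collect each base-dimension exponent across the product:
  L: −(-2) − 2·(3) − (2) + (1) = -5
  T: −(-2) − 2·(0) − (0) + (-2) = 0
So the dimensions are [L⁻⁵].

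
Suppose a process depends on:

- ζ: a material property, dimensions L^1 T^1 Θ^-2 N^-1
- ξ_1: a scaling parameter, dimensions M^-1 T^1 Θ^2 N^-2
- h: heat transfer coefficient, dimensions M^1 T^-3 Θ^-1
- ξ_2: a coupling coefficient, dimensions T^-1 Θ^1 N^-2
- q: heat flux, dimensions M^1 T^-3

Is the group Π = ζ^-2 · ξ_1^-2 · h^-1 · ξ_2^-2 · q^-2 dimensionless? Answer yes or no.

Sum the exponent of each base dimension across the product:
  M: −2·[ζ]_M − 2·[ξ_1]_M − [h]_M − 2·[ξ_2]_M − 2·[q]_M = −2·(0) − 2·(-1) − (1) − 2·(0) − 2·(1) = -1
  L: −2·[ζ]_L − 2·[ξ_1]_L − [h]_L − 2·[ξ_2]_L − 2·[q]_L = −2·(1) − 2·(0) − (0) − 2·(0) − 2·(0) = -2
  T: −2·[ζ]_T − 2·[ξ_1]_T − [h]_T − 2·[ξ_2]_T − 2·[q]_T = −2·(1) − 2·(1) − (-3) − 2·(-1) − 2·(-3) = 7
  Θ: −2·[ζ]_Θ − 2·[ξ_1]_Θ − [h]_Θ − 2·[ξ_2]_Θ − 2·[q]_Θ = −2·(-2) − 2·(2) − (-1) − 2·(1) − 2·(0) = -1
  N: −2·[ζ]_N − 2·[ξ_1]_N − [h]_N − 2·[ξ_2]_N − 2·[q]_N = −2·(-1) − 2·(-2) − (0) − 2·(-2) − 2·(0) = 10
Net dimensions [M⁻¹ L⁻² T⁷ Θ⁻¹ N¹⁰] ≠ [1] — not dimensionless.

no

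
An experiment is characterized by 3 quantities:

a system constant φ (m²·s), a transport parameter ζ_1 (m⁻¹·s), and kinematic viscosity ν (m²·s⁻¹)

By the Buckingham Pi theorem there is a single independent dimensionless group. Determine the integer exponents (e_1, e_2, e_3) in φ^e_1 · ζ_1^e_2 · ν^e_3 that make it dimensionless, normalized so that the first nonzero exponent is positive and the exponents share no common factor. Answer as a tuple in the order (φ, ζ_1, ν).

L: e_1·(2) + e_2·(-1) + e_3·(2) = 0
T: e_1·(1) + e_2·(1) + e_3·(-1) = 0
Solving this homogeneous linear system for the smallest-integer solution (first nonzero entry positive) gives (1, -4, -3).

(1, -4, -3)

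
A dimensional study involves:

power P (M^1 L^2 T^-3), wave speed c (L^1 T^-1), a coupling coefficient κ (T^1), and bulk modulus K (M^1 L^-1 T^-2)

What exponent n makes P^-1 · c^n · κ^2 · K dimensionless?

Balance the L exponent: (1)·n from c, plus −(2) + 2·(0) + (-1) = -3 from the rest, must sum to zero.
n − 3 = 0, so n = 3.

3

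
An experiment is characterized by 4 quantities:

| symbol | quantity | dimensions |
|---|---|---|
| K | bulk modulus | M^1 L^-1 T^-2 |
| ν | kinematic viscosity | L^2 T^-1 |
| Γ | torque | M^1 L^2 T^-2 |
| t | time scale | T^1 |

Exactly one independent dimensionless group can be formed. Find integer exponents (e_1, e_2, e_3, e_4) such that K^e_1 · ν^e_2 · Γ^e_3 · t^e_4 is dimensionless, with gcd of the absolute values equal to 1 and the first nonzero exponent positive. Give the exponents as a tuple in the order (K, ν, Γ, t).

(2, 3, -2, 3)

M: e_1·(1) + e_2·(0) + e_3·(1) + e_4·(0) = 0
L: e_1·(-1) + e_2·(2) + e_3·(2) + e_4·(0) = 0
T: e_1·(-2) + e_2·(-1) + e_3·(-2) + e_4·(1) = 0
Solving this homogeneous linear system for the smallest-integer solution (first nonzero entry positive) gives (2, 3, -2, 3).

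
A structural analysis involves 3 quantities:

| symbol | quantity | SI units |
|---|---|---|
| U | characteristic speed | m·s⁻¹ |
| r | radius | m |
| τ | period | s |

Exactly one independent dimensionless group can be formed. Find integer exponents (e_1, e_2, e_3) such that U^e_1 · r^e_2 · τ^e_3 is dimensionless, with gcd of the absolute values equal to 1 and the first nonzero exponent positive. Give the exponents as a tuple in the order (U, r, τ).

(1, -1, 1)

L: e_1·(1) + e_2·(1) + e_3·(0) = 0
T: e_1·(-1) + e_2·(0) + e_3·(1) = 0
Solving this homogeneous linear system for the smallest-integer solution (first nonzero entry positive) gives (1, -1, 1).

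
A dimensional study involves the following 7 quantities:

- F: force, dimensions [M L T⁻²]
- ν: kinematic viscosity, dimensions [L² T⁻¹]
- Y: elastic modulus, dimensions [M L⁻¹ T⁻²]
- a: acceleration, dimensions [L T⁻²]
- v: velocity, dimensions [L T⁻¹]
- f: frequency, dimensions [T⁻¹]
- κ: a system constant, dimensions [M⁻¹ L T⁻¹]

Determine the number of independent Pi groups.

There are 7 variables and 3 base dimensions (M, L, T).
The dimension matrix has rank 3.
Independent dimensionless groups: 7 − 3 = 4.

4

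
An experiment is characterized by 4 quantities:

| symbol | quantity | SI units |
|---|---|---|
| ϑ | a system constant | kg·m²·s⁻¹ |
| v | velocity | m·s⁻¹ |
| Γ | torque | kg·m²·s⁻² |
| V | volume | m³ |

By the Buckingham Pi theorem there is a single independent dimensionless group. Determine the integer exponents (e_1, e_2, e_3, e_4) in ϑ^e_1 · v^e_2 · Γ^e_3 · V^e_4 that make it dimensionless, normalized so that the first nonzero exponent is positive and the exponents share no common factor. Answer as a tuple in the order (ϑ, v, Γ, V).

(3, 3, -3, -1)

M: e_1·(1) + e_2·(0) + e_3·(1) + e_4·(0) = 0
L: e_1·(2) + e_2·(1) + e_3·(2) + e_4·(3) = 0
T: e_1·(-1) + e_2·(-1) + e_3·(-2) + e_4·(0) = 0
Solving this homogeneous linear system for the smallest-integer solution (first nonzero entry positive) gives (3, 3, -3, -1).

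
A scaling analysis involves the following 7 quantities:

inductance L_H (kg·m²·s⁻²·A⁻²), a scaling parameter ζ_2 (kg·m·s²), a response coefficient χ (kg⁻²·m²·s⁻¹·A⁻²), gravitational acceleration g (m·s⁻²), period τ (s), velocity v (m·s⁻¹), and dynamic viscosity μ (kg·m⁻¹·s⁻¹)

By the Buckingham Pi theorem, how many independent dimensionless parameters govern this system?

3

There are 7 variables and 4 base dimensions (M, L, T, I).
The dimension matrix has rank 4.
Independent dimensionless groups: 7 − 4 = 3.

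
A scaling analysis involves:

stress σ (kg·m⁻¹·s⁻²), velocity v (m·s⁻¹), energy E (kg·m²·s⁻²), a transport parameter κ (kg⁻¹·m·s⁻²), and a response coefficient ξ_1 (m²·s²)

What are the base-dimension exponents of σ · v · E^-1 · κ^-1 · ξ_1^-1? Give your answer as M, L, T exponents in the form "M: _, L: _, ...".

Collect each base-dimension exponent across the product:
  M: (1) + (0) − (1) − (-1) − (0) = 1
  L: (-1) + (1) − (2) − (1) − (2) = -5
  T: (-2) + (-1) − (-2) − (-2) − (2) = -1
So the dimensions are [M L⁻⁵ T⁻¹].

M: 1, L: -5, T: -1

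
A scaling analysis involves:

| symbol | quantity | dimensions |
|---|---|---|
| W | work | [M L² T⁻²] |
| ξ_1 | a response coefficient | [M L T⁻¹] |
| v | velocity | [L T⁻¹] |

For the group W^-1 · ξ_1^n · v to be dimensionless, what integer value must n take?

1

Balance the M exponent: (1)·n from ξ_1, plus −(1) + (0) = -1 from the rest, must sum to zero.
n − 1 = 0, so n = 1.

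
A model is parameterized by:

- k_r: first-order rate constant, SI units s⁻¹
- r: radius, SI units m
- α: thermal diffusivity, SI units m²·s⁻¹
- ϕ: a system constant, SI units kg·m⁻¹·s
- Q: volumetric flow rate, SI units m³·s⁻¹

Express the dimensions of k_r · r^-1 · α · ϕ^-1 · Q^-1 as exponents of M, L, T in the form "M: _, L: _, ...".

M: -1, L: -1, T: -2

Collect each base-dimension exponent across the product:
  M: (0) − (0) + (0) − (1) − (0) = -1
  L: (0) − (1) + (2) − (-1) − (3) = -1
  T: (-1) − (0) + (-1) − (1) − (-1) = -2
So the dimensions are [M⁻¹ L⁻¹ T⁻²].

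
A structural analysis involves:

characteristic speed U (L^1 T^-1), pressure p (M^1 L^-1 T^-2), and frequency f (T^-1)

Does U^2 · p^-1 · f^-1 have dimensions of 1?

Sum the exponent of each base dimension across the product:
  M: 2·[U]_M − [p]_M − [f]_M = 2·(0) − (1) − (0) = -1
  L: 2·[U]_L − [p]_L − [f]_L = 2·(1) − (-1) − (0) = 3
  T: 2·[U]_T − [p]_T − [f]_T = 2·(-1) − (-2) − (-1) = 1
Net dimensions [M⁻¹ L³ T] ≠ [1] — not dimensionless.

no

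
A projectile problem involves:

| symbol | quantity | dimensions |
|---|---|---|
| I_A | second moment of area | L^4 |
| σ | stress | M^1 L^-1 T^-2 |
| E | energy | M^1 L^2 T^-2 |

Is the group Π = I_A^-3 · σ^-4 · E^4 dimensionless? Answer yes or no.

yes

Sum the exponent of each base dimension across the product:
  M: −3·[I_A]_M − 4·[σ]_M + 4·[E]_M = −3·(0) − 4·(1) + 4·(1) = 0
  L: −3·[I_A]_L − 4·[σ]_L + 4·[E]_L = −3·(4) − 4·(-1) + 4·(2) = 0
  T: −3·[I_A]_T − 4·[σ]_T + 4·[E]_T = −3·(0) − 4·(-2) + 4·(-2) = 0
All base exponents vanish — dimensionless.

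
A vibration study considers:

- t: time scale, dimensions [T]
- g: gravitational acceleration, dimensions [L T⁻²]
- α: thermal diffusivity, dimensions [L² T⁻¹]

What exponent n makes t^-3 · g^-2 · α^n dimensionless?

Balance the L exponent: (2)·n from α, plus −3·(0) − 2·(1) = -2 from the rest, must sum to zero.
2n − 2 = 0, so n = 1.

1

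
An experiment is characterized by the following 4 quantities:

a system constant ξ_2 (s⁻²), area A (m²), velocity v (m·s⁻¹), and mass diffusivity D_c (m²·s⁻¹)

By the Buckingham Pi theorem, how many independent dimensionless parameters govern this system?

There are 4 variables and 2 base dimensions (L, T).
The dimension matrix has rank 2.
Independent dimensionless groups: 4 − 2 = 2.

2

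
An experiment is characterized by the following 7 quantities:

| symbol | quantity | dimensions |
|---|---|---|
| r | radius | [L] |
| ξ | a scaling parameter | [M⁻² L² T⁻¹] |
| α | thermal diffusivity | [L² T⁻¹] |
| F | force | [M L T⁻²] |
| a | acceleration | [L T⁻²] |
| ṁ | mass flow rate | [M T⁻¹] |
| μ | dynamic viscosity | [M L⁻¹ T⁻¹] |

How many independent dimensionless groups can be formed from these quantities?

There are 7 variables and 3 base dimensions (M, L, T).
The dimension matrix has rank 3.
Independent dimensionless groups: 7 − 3 = 4.

4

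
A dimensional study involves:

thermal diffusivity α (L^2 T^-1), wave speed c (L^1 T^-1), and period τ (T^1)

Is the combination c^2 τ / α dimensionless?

yes

Sum the exponent of each base dimension across the product:
  M: −[α]_M + 2·[c]_M + [τ]_M = −(0) + 2·(0) + (0) = 0
  L: −[α]_L + 2·[c]_L + [τ]_L = −(2) + 2·(1) + (0) = 0
  T: −[α]_T + 2·[c]_T + [τ]_T = −(-1) + 2·(-1) + (1) = 0
  Θ: −[α]_Θ + 2·[c]_Θ + [τ]_Θ = −(0) + 2·(0) + (0) = 0
All base exponents vanish — dimensionless.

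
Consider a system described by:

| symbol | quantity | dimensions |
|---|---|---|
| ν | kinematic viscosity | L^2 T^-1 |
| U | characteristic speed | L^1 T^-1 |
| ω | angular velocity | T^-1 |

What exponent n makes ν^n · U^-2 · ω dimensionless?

1

Balance the L exponent: (2)·n from ν, plus −2·(1) + (0) = -2 from the rest, must sum to zero.
2n − 2 = 0, so n = 1.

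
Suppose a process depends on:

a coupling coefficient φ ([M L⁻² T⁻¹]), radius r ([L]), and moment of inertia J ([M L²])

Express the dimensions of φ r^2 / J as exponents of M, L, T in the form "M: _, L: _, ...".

M: 0, L: -2, T: -1

Collect each base-dimension exponent across the product:
  M: (1) + 2·(0) − (1) = 0
  L: (-2) + 2·(1) − (2) = -2
  T: (-1) + 2·(0) − (0) = -1
So the dimensions are [L⁻² T⁻¹].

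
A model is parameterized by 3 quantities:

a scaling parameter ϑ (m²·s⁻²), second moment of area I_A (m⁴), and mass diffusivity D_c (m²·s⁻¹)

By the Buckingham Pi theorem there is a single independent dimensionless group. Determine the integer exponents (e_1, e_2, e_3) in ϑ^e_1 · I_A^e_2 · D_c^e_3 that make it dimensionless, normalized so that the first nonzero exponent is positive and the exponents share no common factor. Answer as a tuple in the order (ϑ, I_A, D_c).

L: e_1·(2) + e_2·(4) + e_3·(2) = 0
T: e_1·(-2) + e_2·(0) + e_3·(-1) = 0
Solving this homogeneous linear system for the smallest-integer solution (first nonzero entry positive) gives (2, 1, -4).

(2, 1, -4)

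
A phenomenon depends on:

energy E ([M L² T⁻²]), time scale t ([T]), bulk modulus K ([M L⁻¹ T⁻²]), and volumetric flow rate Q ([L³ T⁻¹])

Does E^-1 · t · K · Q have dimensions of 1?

yes

Sum the exponent of each base dimension across the product:
  M: −[E]_M + [t]_M + [K]_M + [Q]_M = −(1) + (0) + (1) + (0) = 0
  L: −[E]_L + [t]_L + [K]_L + [Q]_L = −(2) + (0) + (-1) + (3) = 0
  T: −[E]_T + [t]_T + [K]_T + [Q]_T = −(-2) + (1) + (-2) + (-1) = 0
All base exponents vanish — dimensionless.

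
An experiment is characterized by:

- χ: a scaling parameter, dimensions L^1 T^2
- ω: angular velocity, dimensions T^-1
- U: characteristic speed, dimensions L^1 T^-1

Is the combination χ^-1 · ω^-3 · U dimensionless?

Sum the exponent of each base dimension across the product:
  L: −[χ]_L − 3·[ω]_L + [U]_L = −(1) − 3·(0) + (1) = 0
  T: −[χ]_T − 3·[ω]_T + [U]_T = −(2) − 3·(-1) + (-1) = 0
All base exponents vanish — dimensionless.

yes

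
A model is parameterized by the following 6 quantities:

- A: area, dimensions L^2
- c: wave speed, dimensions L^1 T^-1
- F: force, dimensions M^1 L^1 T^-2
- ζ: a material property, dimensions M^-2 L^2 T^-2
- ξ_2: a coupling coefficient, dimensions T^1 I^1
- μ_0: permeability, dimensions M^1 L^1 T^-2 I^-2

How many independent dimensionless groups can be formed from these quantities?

2

There are 6 variables and 4 base dimensions (M, L, T, I).
The dimension matrix has rank 4.
Independent dimensionless groups: 6 − 4 = 2.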